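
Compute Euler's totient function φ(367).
366

367 = 367
φ(n) = n × ∏(1 - 1/p) for each prime p dividing n
φ(367) = 367 × (1 - 1/367) = 366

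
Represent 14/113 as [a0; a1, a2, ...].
[0; 8, 14]

Euclidean algorithm steps:
14 = 0 × 113 + 14
113 = 8 × 14 + 1
14 = 14 × 1 + 0
Continued fraction: [0; 8, 14]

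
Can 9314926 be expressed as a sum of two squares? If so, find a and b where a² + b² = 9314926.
Not possible

Factorization: 9314926 = 2 × 167^3
By Fermat: n is sum of two squares iff every prime p ≡ 3 (mod 4) appears to even power.
Prime(s) ≡ 3 (mod 4) with odd exponent: [(167, 3)]
Therefore 9314926 cannot be expressed as a² + b².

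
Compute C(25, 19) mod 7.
0

Using Lucas' theorem:
Write n=25 and k=19 in base 7:
n in base 7: [3, 4]
k in base 7: [2, 5]
C(25,19) mod 7 = ∏ C(n_i, k_i) mod 7
Digit binomials (mod 7): C(3,2) = 3; C(4,5) = 0 (k_i > n_i)
Product: 3 × 0 = 0 ≡ 0 (mod 7)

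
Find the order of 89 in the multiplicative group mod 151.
150

151 is prime, so ord(89) divides φ(151) = 150.
Divisors of 150: 1, 2, 3, 5, 6, 10, 15, 25, 30, 50, 75, 150.
Repeated squaring: 89^1 ≡ 89, 89^2 ≡ 69, 89^4 ≡ 80, 89^8 ≡ 58, 89^16 ≡ 42, 89^32 ≡ 103, 89^64 ≡ 39, 89^128 ≡ 11 (mod 151).
Test 89^d mod 151 for each divisor d in increasing order:
89^1 ≡ 89
89^2 ≡ 69
89^3 = 89^2·89^1 ≡ 101
89^5 = 89^4·89^1 ≡ 23
89^6 = 89^4·89^2 ≡ 84
89^10 = 89^8·89^2 ≡ 76
89^15 = 89^8·89^4·89^2·89^1 ≡ 87
89^25 = 89^16·89^8·89^1 ≡ 119
89^30 = 89^16·89^8·89^4·89^2 ≡ 19
89^50 = 89^32·89^16·89^2 ≡ 118
89^75 = 89^64·89^8·89^2·89^1 ≡ 150
89^150 = 89^128·89^16·89^4·89^2 ≡ 1  ← first divisor giving 1
The order is 150.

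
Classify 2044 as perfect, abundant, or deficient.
abundant

Proper divisors of 2044: sum = 1 + 2 + 4 + 7 + 14 + 28 + 73 + 146 + 292 + 511 + 1022 = 2100
Since 2100 > 2044, 2044 is abundant.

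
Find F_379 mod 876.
185

Matrix identity: Q^n = [[F_(n+1), F_n], [F_n, F_(n-1)]] with Q = [[1,1],[1,0]].
n = 379 = 101111011₂. Square-and-multiply, entries mod 876:
Q^1 = [[1,1],[1,0]]
Q^2 = (Q^1)² = [[2,1],[1,1]]
Q^5 = (Q^2)²·Q = [[8,5],[5,3]]
Q^11 = (Q^5)²·Q = [[144,89],[89,55]]
Q^23 = (Q^11)²·Q = [[816,625],[625,191]]
Q^47 = (Q^23)²·Q = [[432,25],[25,407]]
Q^94 = (Q^47)² = [[661,827],[827,710]]
Q^189 = (Q^94)²·Q = [[719,446],[446,273]]
Q^379 = (Q^189)²·Q = [[237,185],[185,52]]
F_379 mod 876 = Q^379[0][1] = 185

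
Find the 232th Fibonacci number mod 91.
21

Matrix identity: Q^n = [[F_(n+1), F_n], [F_n, F_(n-1)]] with Q = [[1,1],[1,0]].
n = 232 = 11101000₂. Square-and-multiply, entries mod 91:
Q^1 = [[1,1],[1,0]]
Q^3 = (Q^1)²·Q = [[3,2],[2,1]]
Q^7 = (Q^3)²·Q = [[21,13],[13,8]]
Q^14 = (Q^7)² = [[64,13],[13,51]]
Q^29 = (Q^14)²·Q = [[27,79],[79,39]]
Q^58 = (Q^29)² = [[54,27],[27,27]]
Q^116 = (Q^58)² = [[5,3],[3,2]]
Q^232 = (Q^116)² = [[34,21],[21,13]]
F_232 mod 91 = Q^232[0][1] = 21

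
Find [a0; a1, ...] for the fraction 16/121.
[0; 7, 1, 1, 3, 2]

Euclidean algorithm steps:
16 = 0 × 121 + 16
121 = 7 × 16 + 9
16 = 1 × 9 + 7
9 = 1 × 7 + 2
7 = 3 × 2 + 1
2 = 2 × 1 + 0
Continued fraction: [0; 7, 1, 1, 3, 2]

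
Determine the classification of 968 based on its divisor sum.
abundant

Proper divisors of 968: sum = 1 + 2 + 4 + 8 + 11 + 22 + 44 + 88 + 121 + 242 + 484 = 1027
Since 1027 > 968, 968 is abundant.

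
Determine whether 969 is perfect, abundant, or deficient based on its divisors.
deficient

Proper divisors of 969: sum = 1 + 3 + 17 + 19 + 51 + 57 + 323 = 471
Since 471 < 969, 969 is deficient.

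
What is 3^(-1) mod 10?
7

gcd(3, 10) = 1, so the inverse exists.
Extended Euclidean algorithm on (10, 3):
10 = 3 × 3 + 1  ⟹  1 = (1)·10 + (-3)·3
So (-3)·3 ≡ 1 (mod 10), i.e. 3^(-1) ≡ -3 ≡ 7 (mod 10).
Check: 3 × 7 = 21 ≡ 1 (mod 10)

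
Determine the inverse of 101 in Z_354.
347

gcd(101, 354) = 1, so the inverse exists.
Extended Euclidean algorithm on (354, 101):
354 = 3 × 101 + 51  ⟹  51 = (1)·354 + (-3)·101
101 = 1 × 51 + 50  ⟹  50 = (-1)·354 + (4)·101
51 = 1 × 50 + 1  ⟹  1 = (2)·354 + (-7)·101
So (-7)·101 ≡ 1 (mod 354), i.e. 101^(-1) ≡ -7 ≡ 347 (mod 354).
Check: 101 × 347 = 35047 ≡ 1 (mod 354)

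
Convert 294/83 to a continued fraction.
[3; 1, 1, 5, 2, 3]

Euclidean algorithm steps:
294 = 3 × 83 + 45
83 = 1 × 45 + 38
45 = 1 × 38 + 7
38 = 5 × 7 + 3
7 = 2 × 3 + 1
3 = 3 × 1 + 0
Continued fraction: [3; 1, 1, 5, 2, 3]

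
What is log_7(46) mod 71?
21

Baby-step giant-step with step n = ⌈√71⌉ = 9.
Baby steps 7^j mod 71 (j:value) for j=0..8: 0:1, 1:7, 2:49, 3:59, 4:58, 5:51, 6:2, 7:14, 8:27.
Giant-step multiplier: 7^(-9) ≡ 7^(70-9) = 7^61 ≡ 68 (mod 71).
Giant steps γ_i = 46·68^i mod 71: γ_0=46, γ_1=4, γ_2=59 (in table at j=3).
x = i·n + j = 2·9 + 3 = 21.
Check: 7^21 ≡ 46 (mod 71).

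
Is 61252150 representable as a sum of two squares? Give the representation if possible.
Not possible

Factorization: 61252150 = 2 × 5^2 × 107^3
By Fermat: n is sum of two squares iff every prime p ≡ 3 (mod 4) appears to even power.
Prime(s) ≡ 3 (mod 4) with odd exponent: [(107, 3)]
Therefore 61252150 cannot be expressed as a² + b².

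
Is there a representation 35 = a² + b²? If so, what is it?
Not possible

Factorization: 35 = 5 × 7
By Fermat: n is sum of two squares iff every prime p ≡ 3 (mod 4) appears to even power.
Prime(s) ≡ 3 (mod 4) with odd exponent: [(7, 1)]
Therefore 35 cannot be expressed as a² + b².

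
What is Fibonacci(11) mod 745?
89

Matrix identity: Q^n = [[F_(n+1), F_n], [F_n, F_(n-1)]] with Q = [[1,1],[1,0]].
n = 11 = 1011₂. Square-and-multiply, entries mod 745:
Q^1 = [[1,1],[1,0]]
Q^2 = (Q^1)² = [[2,1],[1,1]]
Q^5 = (Q^2)²·Q = [[8,5],[5,3]]
Q^11 = (Q^5)²·Q = [[144,89],[89,55]]
F_11 mod 745 = Q^11[0][1] = 89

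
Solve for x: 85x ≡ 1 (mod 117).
106

gcd(85, 117) = 1, so the inverse exists.
Extended Euclidean algorithm on (117, 85):
117 = 1 × 85 + 32  ⟹  32 = (1)·117 + (-1)·85
85 = 2 × 32 + 21  ⟹  21 = (-2)·117 + (3)·85
32 = 1 × 21 + 11  ⟹  11 = (3)·117 + (-4)·85
21 = 1 × 11 + 10  ⟹  10 = (-5)·117 + (7)·85
11 = 1 × 10 + 1  ⟹  1 = (8)·117 + (-11)·85
So (-11)·85 ≡ 1 (mod 117), i.e. 85^(-1) ≡ -11 ≡ 106 (mod 117).
Check: 85 × 106 = 9010 ≡ 1 (mod 117)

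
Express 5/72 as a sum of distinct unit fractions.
1/15 + 1/360

Greedy algorithm:
5/72: ceiling(72/5) = 15, use 1/15
1/360: ceiling(360/1) = 360, use 1/360
Result: 5/72 = 1/15 + 1/360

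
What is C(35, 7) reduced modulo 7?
5

Using Lucas' theorem:
Write n=35 and k=7 in base 7:
n in base 7: [5, 0]
k in base 7: [1, 0]
C(35,7) mod 7 = ∏ C(n_i, k_i) mod 7
Digit binomials (mod 7): C(5,1) = 5; C(0,0) = 1
Product: 5 × 1 = 5 ≡ 5 (mod 7)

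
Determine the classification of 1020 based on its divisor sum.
abundant

Proper divisors of 1020: sum = 1 + 2 + 3 + 4 + 5 + 6 + 10 + 12 + ... + 204 + 255 + 340 + 510 (23 divisors) = 2004
Since 2004 > 1020, 1020 is abundant.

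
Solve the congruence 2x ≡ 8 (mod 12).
x ≡ 4 (mod 6)

gcd(2, 12) = 2, which divides 8, so solutions exist.
Divide through by 2: x ≡ 4 (mod 6).
The coefficient of x is now 1, so x ≡ 4 (mod 6).
Check: 2 × 4 = 8 ≡ 8 (mod 12).
x ≡ 4 (mod 6), giving 2 solutions mod 12.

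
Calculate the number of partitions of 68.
3087735

p(n) counts ways to write n as a sum of positive integers (order ignored).
Euler's pentagonal recurrence: p(k) = p(k-1) + p(k-2) - p(k-5) - p(k-7) + p(k-12) + p(k-15) - ... (offsets j(3j∓1)/2, signs ++--, p(0)=1, p(<0)=0).
DP table for k = 0..67: p(0)=1, p(1)=1, p(2)=2, p(3)=3, p(4)=5, p(5)=7, p(6)=11, p(7)=15, p(8)=22, p(9)=30, p(10)=42, p(11)=56, p(12)=77, p(13)=101, p(14)=135, p(15)=176, p(16)=231, p(17)=297, p(18)=385, p(19)=490, p(20)=627, p(21)=792, p(22)=1002, p(23)=1255, p(24)=1575, p(25)=1958, p(26)=2436, p(27)=3010, p(28)=3718, p(29)=4565, p(30)=5604, p(31)=6842, p(32)=8349, p(33)=10143, p(34)=12310, p(35)=14883, p(36)=17977, p(37)=21637, p(38)=26015, p(39)=31185, p(40)=37338, p(41)=44583, p(42)=53174, p(43)=63261, p(44)=75175, p(45)=89134, p(46)=105558, p(47)=124754, p(48)=147273, p(49)=173525, p(50)=204226, p(51)=239943, p(52)=281589, p(53)=329931, p(54)=386155, p(55)=451276, p(56)=526823, p(57)=614154, p(58)=715220, p(59)=831820, p(60)=966467, p(61)=1121505, p(62)=1300156, p(63)=1505499, p(64)=1741630, p(65)=2012558, p(66)=2323520, p(67)=2679689.
Final step: p(68) = p(67) + p(66) - p(63) - p(61) + p(56) + p(53) - p(46) - p(42) + p(33) + p(28) - p(17) - p(11)
= 2679689 + 2323520 - 1505499 - 1121505 + 526823 + 329931 - 105558 - 53174 + 10143 + 3718 - 297 - 56
= 3087735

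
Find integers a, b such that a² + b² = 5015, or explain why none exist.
Not possible

Factorization: 5015 = 5 × 17 × 59
By Fermat: n is sum of two squares iff every prime p ≡ 3 (mod 4) appears to even power.
Prime(s) ≡ 3 (mod 4) with odd exponent: [(59, 1)]
Therefore 5015 cannot be expressed as a² + b².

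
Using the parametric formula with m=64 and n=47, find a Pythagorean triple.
(1887, 6016, 6305)

Euclid's formula: a = m² - n², b = 2mn, c = m² + n²
m = 64, n = 47
a = 64² - 47² = 4096 - 2209 = 1887
b = 2 × 64 × 47 = 6016
c = 64² + 47² = 4096 + 2209 = 6305
Verification: 1887² + 6016² = 3560769 + 36192256 = 39753025 = 6305² ✓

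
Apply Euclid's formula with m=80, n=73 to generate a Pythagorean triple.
(1071, 11680, 11729)

Euclid's formula: a = m² - n², b = 2mn, c = m² + n²
m = 80, n = 73
a = 80² - 73² = 6400 - 5329 = 1071
b = 2 × 80 × 73 = 11680
c = 80² + 73² = 6400 + 5329 = 11729
Verification: 1071² + 11680² = 1147041 + 136422400 = 137569441 = 11729² ✓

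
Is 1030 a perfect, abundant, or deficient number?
deficient

Proper divisors of 1030: sum = 1 + 2 + 5 + 10 + 103 + 206 + 515 = 842
Since 842 < 1030, 1030 is deficient.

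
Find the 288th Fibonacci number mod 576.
0

Matrix identity: Q^n = [[F_(n+1), F_n], [F_n, F_(n-1)]] with Q = [[1,1],[1,0]].
n = 288 = 100100000₂. Square-and-multiply, entries mod 576:
Q^1 = [[1,1],[1,0]]
Q^2 = (Q^1)² = [[2,1],[1,1]]
Q^4 = (Q^2)² = [[5,3],[3,2]]
Q^9 = (Q^4)²·Q = [[55,34],[34,21]]
Q^18 = (Q^9)² = [[149,280],[280,445]]
Q^36 = (Q^18)² = [[377,432],[432,521]]
Q^72 = (Q^36)² = [[433,288],[288,145]]
Q^144 = (Q^72)² = [[289,0],[0,289]]
Q^288 = (Q^144)² = [[1,0],[0,1]]
F_288 mod 576 = Q^288[0][1] = 0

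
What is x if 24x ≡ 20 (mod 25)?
x ≡ 5 (mod 25)

gcd(24, 25) = 1, which divides 20, so solutions exist.
Find 24^(-1) mod 25 by the extended Euclidean algorithm:
25 = 1 × 24 + 1  ⟹  1 = (1)·25 + (-1)·24
So (-1)·24 ≡ 1 (mod 25), i.e. 24^(-1) ≡ -1 ≡ 24 (mod 25).
x ≡ 24 × 20 = 480 ≡ 5 (mod 25).
Check: 24 × 5 = 120 ≡ 20 (mod 25).
Unique solution: x ≡ 5 (mod 25)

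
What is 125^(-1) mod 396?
377

gcd(125, 396) = 1, so the inverse exists.
Extended Euclidean algorithm on (396, 125):
396 = 3 × 125 + 21  ⟹  21 = (1)·396 + (-3)·125
125 = 5 × 21 + 20  ⟹  20 = (-5)·396 + (16)·125
21 = 1 × 20 + 1  ⟹  1 = (6)·396 + (-19)·125
So (-19)·125 ≡ 1 (mod 396), i.e. 125^(-1) ≡ -19 ≡ 377 (mod 396).
Check: 125 × 377 = 47125 ≡ 1 (mod 396)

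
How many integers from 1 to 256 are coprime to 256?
128

256 = 2^8
φ(n) = n × ∏(1 - 1/p) for each prime p dividing n
φ(256) = 256 × (1 - 1/2) = 128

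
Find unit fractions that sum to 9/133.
1/15 + 1/998 + 1/1991010

Greedy algorithm:
9/133: ceiling(133/9) = 15, use 1/15
2/1995: ceiling(1995/2) = 998, use 1/998
1/1991010: ceiling(1991010/1) = 1991010, use 1/1991010
Result: 9/133 = 1/15 + 1/998 + 1/1991010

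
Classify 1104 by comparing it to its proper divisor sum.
abundant

Proper divisors of 1104: sum = 1 + 2 + 3 + 4 + 6 + 8 + 12 + 16 + ... + 184 + 276 + 368 + 552 (19 divisors) = 1872
Since 1872 > 1104, 1104 is abundant.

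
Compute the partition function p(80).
15796476

p(n) counts ways to write n as a sum of positive integers (order ignored).
Euler's pentagonal recurrence: p(k) = p(k-1) + p(k-2) - p(k-5) - p(k-7) + p(k-12) + p(k-15) - ... (offsets j(3j∓1)/2, signs ++--, p(0)=1, p(<0)=0).
DP table for k = 0..79: p(0)=1, p(1)=1, p(2)=2, p(3)=3, p(4)=5, p(5)=7, p(6)=11, p(7)=15, p(8)=22, p(9)=30, p(10)=42, p(11)=56, p(12)=77, p(13)=101, p(14)=135, p(15)=176, p(16)=231, p(17)=297, p(18)=385, p(19)=490, p(20)=627, p(21)=792, p(22)=1002, p(23)=1255, p(24)=1575, p(25)=1958, p(26)=2436, p(27)=3010, p(28)=3718, p(29)=4565, p(30)=5604, p(31)=6842, p(32)=8349, p(33)=10143, p(34)=12310, p(35)=14883, p(36)=17977, p(37)=21637, p(38)=26015, p(39)=31185, p(40)=37338, p(41)=44583, p(42)=53174, p(43)=63261, p(44)=75175, p(45)=89134, p(46)=105558, p(47)=124754, p(48)=147273, p(49)=173525, p(50)=204226, p(51)=239943, p(52)=281589, p(53)=329931, p(54)=386155, p(55)=451276, p(56)=526823, p(57)=614154, p(58)=715220, p(59)=831820, p(60)=966467, p(61)=1121505, p(62)=1300156, p(63)=1505499, p(64)=1741630, p(65)=2012558, p(66)=2323520, p(67)=2679689, p(68)=3087735, p(69)=3554345, p(70)=4087968, p(71)=4697205, p(72)=5392783, p(73)=6185689, p(74)=7089500, p(75)=8118264, p(76)=9289091, p(77)=10619863, p(78)=12132164, p(79)=13848650.
Final step: p(80) = p(79) + p(78) - p(75) - p(73) + p(68) + p(65) - p(58) - p(54) + p(45) + p(40) - p(29) - p(23) + p(10) + p(3)
= 13848650 + 12132164 - 8118264 - 6185689 + 3087735 + 2012558 - 715220 - 386155 + 89134 + 37338 - 4565 - 1255 + 42 + 3
= 15796476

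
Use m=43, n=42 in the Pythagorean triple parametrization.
(85, 3612, 3613)

Euclid's formula: a = m² - n², b = 2mn, c = m² + n²
m = 43, n = 42
a = 43² - 42² = 1849 - 1764 = 85
b = 2 × 43 × 42 = 3612
c = 43² + 42² = 1849 + 1764 = 3613
Verification: 85² + 3612² = 7225 + 13046544 = 13053769 = 3613² ✓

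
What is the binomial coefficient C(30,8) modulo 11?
1

Using Lucas' theorem:
Write n=30 and k=8 in base 11:
n in base 11: [2, 8]
k in base 11: [0, 8]
C(30,8) mod 11 = ∏ C(n_i, k_i) mod 11
Digit binomials (mod 11): C(2,0) = 1; C(8,8) = 1
Product: 1 × 1 = 1 ≡ 1 (mod 11)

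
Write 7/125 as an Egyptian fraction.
1/18 + 1/2250

Greedy algorithm:
7/125: ceiling(125/7) = 18, use 1/18
1/2250: ceiling(2250/1) = 2250, use 1/2250
Result: 7/125 = 1/18 + 1/2250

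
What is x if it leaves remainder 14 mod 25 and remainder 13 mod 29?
564

Using Chinese Remainder Theorem:
M = 25 × 29 = 725
M1 = 29, M2 = 25
y1 = 29^(-1) mod 25 = 19
y2 = 25^(-1) mod 29 = 7
x = (14×29×19 + 13×25×7) mod 725 = 564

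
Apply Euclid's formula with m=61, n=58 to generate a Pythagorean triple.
(357, 7076, 7085)

Euclid's formula: a = m² - n², b = 2mn, c = m² + n²
m = 61, n = 58
a = 61² - 58² = 3721 - 3364 = 357
b = 2 × 61 × 58 = 7076
c = 61² + 58² = 3721 + 3364 = 7085
Verification: 357² + 7076² = 127449 + 50069776 = 50197225 = 7085² ✓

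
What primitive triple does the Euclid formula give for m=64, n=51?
(1495, 6528, 6697)

Euclid's formula: a = m² - n², b = 2mn, c = m² + n²
m = 64, n = 51
a = 64² - 51² = 4096 - 2601 = 1495
b = 2 × 64 × 51 = 6528
c = 64² + 51² = 4096 + 2601 = 6697
Verification: 1495² + 6528² = 2235025 + 42614784 = 44849809 = 6697² ✓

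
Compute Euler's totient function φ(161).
132

161 = 7 × 23
φ(n) = n × ∏(1 - 1/p) for each prime p dividing n
φ(161) = 161 × (1 - 1/7) × (1 - 1/23) = 132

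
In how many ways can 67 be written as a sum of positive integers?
2679689

p(n) counts ways to write n as a sum of positive integers (order ignored).
Euler's pentagonal recurrence: p(k) = p(k-1) + p(k-2) - p(k-5) - p(k-7) + p(k-12) + p(k-15) - ... (offsets j(3j∓1)/2, signs ++--, p(0)=1, p(<0)=0).
DP table for k = 0..66: p(0)=1, p(1)=1, p(2)=2, p(3)=3, p(4)=5, p(5)=7, p(6)=11, p(7)=15, p(8)=22, p(9)=30, p(10)=42, p(11)=56, p(12)=77, p(13)=101, p(14)=135, p(15)=176, p(16)=231, p(17)=297, p(18)=385, p(19)=490, p(20)=627, p(21)=792, p(22)=1002, p(23)=1255, p(24)=1575, p(25)=1958, p(26)=2436, p(27)=3010, p(28)=3718, p(29)=4565, p(30)=5604, p(31)=6842, p(32)=8349, p(33)=10143, p(34)=12310, p(35)=14883, p(36)=17977, p(37)=21637, p(38)=26015, p(39)=31185, p(40)=37338, p(41)=44583, p(42)=53174, p(43)=63261, p(44)=75175, p(45)=89134, p(46)=105558, p(47)=124754, p(48)=147273, p(49)=173525, p(50)=204226, p(51)=239943, p(52)=281589, p(53)=329931, p(54)=386155, p(55)=451276, p(56)=526823, p(57)=614154, p(58)=715220, p(59)=831820, p(60)=966467, p(61)=1121505, p(62)=1300156, p(63)=1505499, p(64)=1741630, p(65)=2012558, p(66)=2323520.
Final step: p(67) = p(66) + p(65) - p(62) - p(60) + p(55) + p(52) - p(45) - p(41) + p(32) + p(27) - p(16) - p(10)
= 2323520 + 2012558 - 1300156 - 966467 + 451276 + 281589 - 89134 - 44583 + 8349 + 3010 - 231 - 42
= 2679689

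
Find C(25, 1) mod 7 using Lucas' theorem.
4

Using Lucas' theorem:
Write n=25 and k=1 in base 7:
n in base 7: [3, 4]
k in base 7: [0, 1]
C(25,1) mod 7 = ∏ C(n_i, k_i) mod 7
Digit binomials (mod 7): C(3,0) = 1; C(4,1) = 4
Product: 1 × 4 = 4 ≡ 4 (mod 7)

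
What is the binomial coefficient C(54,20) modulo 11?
7

Using Lucas' theorem:
Write n=54 and k=20 in base 11:
n in base 11: [4, 10]
k in base 11: [1, 9]
C(54,20) mod 11 = ∏ C(n_i, k_i) mod 11
Digit binomials (mod 11): C(4,1) = 4; C(10,9) = 10
Product: 4 × 10 = 40 ≡ 7 (mod 11)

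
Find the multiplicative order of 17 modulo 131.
130

131 is prime, so ord(17) divides φ(131) = 130.
Divisors of 130: 1, 2, 5, 10, 13, 26, 65, 130.
Repeated squaring: 17^1 ≡ 17, 17^2 ≡ 27, 17^4 ≡ 74, 17^8 ≡ 105, 17^16 ≡ 21, 17^32 ≡ 48, 17^64 ≡ 77, 17^128 ≡ 34 (mod 131).
Test 17^d mod 131 for each divisor d in increasing order:
17^1 ≡ 17
17^2 ≡ 27
17^5 = 17^4·17^1 ≡ 79
17^10 = 17^8·17^2 ≡ 84
17^13 = 17^8·17^4·17^1 ≡ 42
17^26 = 17^16·17^8·17^2 ≡ 61
17^65 = 17^64·17^1 ≡ 130
17^130 = 17^128·17^2 ≡ 1  ← first divisor giving 1
The order is 130.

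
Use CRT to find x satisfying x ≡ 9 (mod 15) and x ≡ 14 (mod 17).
99

Using Chinese Remainder Theorem:
M = 15 × 17 = 255
M1 = 17, M2 = 15
y1 = 17^(-1) mod 15 = 8
y2 = 15^(-1) mod 17 = 8
x = (9×17×8 + 14×15×8) mod 255 = 99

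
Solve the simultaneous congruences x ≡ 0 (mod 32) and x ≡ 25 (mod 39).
64

Using Chinese Remainder Theorem:
M = 32 × 39 = 1248
M1 = 39, M2 = 32
y1 = 39^(-1) mod 32 = 23
y2 = 32^(-1) mod 39 = 11
x = (0×39×23 + 25×32×11) mod 1248 = 64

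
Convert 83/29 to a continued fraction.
[2; 1, 6, 4]

Euclidean algorithm steps:
83 = 2 × 29 + 25
29 = 1 × 25 + 4
25 = 6 × 4 + 1
4 = 4 × 1 + 0
Continued fraction: [2; 1, 6, 4]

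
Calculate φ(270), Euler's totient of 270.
72

270 = 2 × 3^3 × 5
φ(n) = n × ∏(1 - 1/p) for each prime p dividing n
φ(270) = 270 × (1 - 1/2) × (1 - 1/3) × (1 - 1/5) = 72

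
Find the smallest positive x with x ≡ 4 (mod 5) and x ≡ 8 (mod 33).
74

Using Chinese Remainder Theorem:
M = 5 × 33 = 165
M1 = 33, M2 = 5
y1 = 33^(-1) mod 5 = 2
y2 = 5^(-1) mod 33 = 20
x = (4×33×2 + 8×5×20) mod 165 = 74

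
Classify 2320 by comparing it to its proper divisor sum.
abundant

Proper divisors of 2320: sum = 1 + 2 + 4 + 5 + 8 + 10 + 16 + 20 + ... + 290 + 464 + 580 + 1160 (19 divisors) = 3260
Since 3260 > 2320, 2320 is abundant.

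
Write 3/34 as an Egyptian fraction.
1/12 + 1/204

Greedy algorithm:
3/34: ceiling(34/3) = 12, use 1/12
1/204: ceiling(204/1) = 204, use 1/204
Result: 3/34 = 1/12 + 1/204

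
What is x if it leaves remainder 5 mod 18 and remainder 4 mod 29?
149

Using Chinese Remainder Theorem:
M = 18 × 29 = 522
M1 = 29, M2 = 18
y1 = 29^(-1) mod 18 = 5
y2 = 18^(-1) mod 29 = 21
x = (5×29×5 + 4×18×21) mod 522 = 149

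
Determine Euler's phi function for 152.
72

152 = 2^3 × 19
φ(n) = n × ∏(1 - 1/p) for each prime p dividing n
φ(152) = 152 × (1 - 1/2) × (1 - 1/19) = 72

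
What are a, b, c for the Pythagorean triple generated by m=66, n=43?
(2507, 5676, 6205)

Euclid's formula: a = m² - n², b = 2mn, c = m² + n²
m = 66, n = 43
a = 66² - 43² = 4356 - 1849 = 2507
b = 2 × 66 × 43 = 5676
c = 66² + 43² = 4356 + 1849 = 6205
Verification: 2507² + 5676² = 6285049 + 32216976 = 38502025 = 6205² ✓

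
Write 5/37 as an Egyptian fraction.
1/8 + 1/99 + 1/29304

Greedy algorithm:
5/37: ceiling(37/5) = 8, use 1/8
3/296: ceiling(296/3) = 99, use 1/99
1/29304: ceiling(29304/1) = 29304, use 1/29304
Result: 5/37 = 1/8 + 1/99 + 1/29304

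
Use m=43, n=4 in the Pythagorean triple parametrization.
(1833, 344, 1865)

Euclid's formula: a = m² - n², b = 2mn, c = m² + n²
m = 43, n = 4
a = 43² - 4² = 1849 - 16 = 1833
b = 2 × 43 × 4 = 344
c = 43² + 4² = 1849 + 16 = 1865
Verification: 1833² + 344² = 3359889 + 118336 = 3478225 = 1865² ✓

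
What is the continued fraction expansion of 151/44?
[3; 2, 3, 6]

Euclidean algorithm steps:
151 = 3 × 44 + 19
44 = 2 × 19 + 6
19 = 3 × 6 + 1
6 = 6 × 1 + 0
Continued fraction: [3; 2, 3, 6]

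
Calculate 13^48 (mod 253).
179

Repeated squaring. Binary of 48 = 110000.
13^1 ≡ 13 (mod 253); 13^2 ≡ 169 (mod 253); 13^4 ≡ 225 (mod 253); 13^8 ≡ 25 (mod 253); 13^16 ≡ 119 (mod 253); 13^32 ≡ 246 (mod 253)
13^48 = 13^16 × 13^32 ≡ 179 (mod 253)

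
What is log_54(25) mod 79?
40

Baby-step giant-step with step n = ⌈√79⌉ = 9.
Baby steps 54^j mod 79 (j:value) for j=0..8: 0:1, 1:54, 2:72, 3:17, 4:49, 5:39, 6:52, 7:43, 8:31.
Giant-step multiplier: 54^(-9) ≡ 54^(78-9) = 54^69 ≡ 58 (mod 79).
Giant steps γ_i = 25·58^i mod 79: γ_0=25, γ_1=28, γ_2=44, γ_3=24, γ_4=49 (in table at j=4).
x = i·n + j = 4·9 + 4 = 40.
Check: 54^40 ≡ 25 (mod 79).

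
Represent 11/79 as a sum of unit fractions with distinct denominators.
1/8 + 1/71 + 1/6411 + 1/57534879 + 1/5517103778372856

Greedy algorithm:
11/79: ceiling(79/11) = 8, use 1/8
9/632: ceiling(632/9) = 71, use 1/71
7/44872: ceiling(44872/7) = 6411, use 1/6411
5/287674392: ceiling(287674392/5) = 57534879, use 1/57534879
1/5517103778372856: ceiling(5517103778372856/1) = 5517103778372856, use 1/5517103778372856
Result: 11/79 = 1/8 + 1/71 + 1/6411 + 1/57534879 + 1/5517103778372856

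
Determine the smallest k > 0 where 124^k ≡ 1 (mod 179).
89

179 is prime, so ord(124) divides φ(179) = 178.
Divisors of 178: 1, 2, 89, 178.
Repeated squaring: 124^1 ≡ 124, 124^2 ≡ 161, 124^4 ≡ 145, 124^8 ≡ 82, 124^16 ≡ 101, 124^32 ≡ 177, 124^64 ≡ 4, 124^128 ≡ 16 (mod 179).
Test 124^d mod 179 for each divisor d in increasing order:
124^1 ≡ 124
124^2 ≡ 161
124^89 = 124^64·124^16·124^8·124^1 ≡ 1  ← first divisor giving 1
The order is 89.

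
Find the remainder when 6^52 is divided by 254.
198

Repeated squaring. Binary of 52 = 110100.
6^1 ≡ 6 (mod 254); 6^2 ≡ 36 (mod 254); 6^4 ≡ 26 (mod 254); 6^8 ≡ 168 (mod 254); 6^16 ≡ 30 (mod 254); 6^32 ≡ 138 (mod 254)
6^52 = 6^4 × 6^16 × 6^32 ≡ 198 (mod 254)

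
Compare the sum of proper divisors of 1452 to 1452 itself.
abundant

Proper divisors of 1452: sum = 1 + 2 + 3 + 4 + 6 + 11 + 12 + 22 + ... + 242 + 363 + 484 + 726 (17 divisors) = 2272
Since 2272 > 1452, 1452 is abundant.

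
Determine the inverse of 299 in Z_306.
131

gcd(299, 306) = 1, so the inverse exists.
Extended Euclidean algorithm on (306, 299):
306 = 1 × 299 + 7  ⟹  7 = (1)·306 + (-1)·299
299 = 42 × 7 + 5  ⟹  5 = (-42)·306 + (43)·299
7 = 1 × 5 + 2  ⟹  2 = (43)·306 + (-44)·299
5 = 2 × 2 + 1  ⟹  1 = (-128)·306 + (131)·299
So (131)·299 ≡ 1 (mod 306), i.e. 299^(-1) ≡ 131 (mod 306).
Check: 299 × 131 = 39169 ≡ 1 (mod 306)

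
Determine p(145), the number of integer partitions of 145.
24908858009

p(n) counts ways to write n as a sum of positive integers (order ignored).
Euler's pentagonal recurrence: p(k) = p(k-1) + p(k-2) - p(k-5) - p(k-7) + p(k-12) + p(k-15) - ... (offsets j(3j∓1)/2, signs ++--, p(0)=1, p(<0)=0).
DP table for k = 0..144: p(0)=1, p(1)=1, p(2)=2, p(3)=3, p(4)=5, p(5)=7, p(6)=11, p(7)=15, p(8)=22, p(9)=30, p(10)=42, p(11)=56, p(12)=77, p(13)=101, p(14)=135, p(15)=176, p(16)=231, p(17)=297, p(18)=385, p(19)=490, p(20)=627, p(21)=792, p(22)=1002, p(23)=1255, p(24)=1575, p(25)=1958, p(26)=2436, p(27)=3010, p(28)=3718, p(29)=4565, p(30)=5604, p(31)=6842, p(32)=8349, p(33)=10143, p(34)=12310, p(35)=14883, p(36)=17977, p(37)=21637, p(38)=26015, p(39)=31185, p(40)=37338, p(41)=44583, p(42)=53174, p(43)=63261, p(44)=75175, p(45)=89134, p(46)=105558, p(47)=124754, p(48)=147273, p(49)=173525, p(50)=204226, p(51)=239943, p(52)=281589, p(53)=329931, p(54)=386155, p(55)=451276, p(56)=526823, p(57)=614154, p(58)=715220, p(59)=831820, p(60)=966467, p(61)=1121505, p(62)=1300156, p(63)=1505499, p(64)=1741630, p(65)=2012558, p(66)=2323520, p(67)=2679689, p(68)=3087735, p(69)=3554345, p(70)=4087968, p(71)=4697205, p(72)=5392783, p(73)=6185689, p(74)=7089500, p(75)=8118264, p(76)=9289091, p(77)=10619863, p(78)=12132164, p(79)=13848650, p(80)=15796476, p(81)=18004327, p(82)=20506255, p(83)=23338469, p(84)=26543660, p(85)=30167357, p(86)=34262962, p(87)=38887673, p(88)=44108109, p(89)=49995925, p(90)=56634173, p(91)=64112359, p(92)=72533807, p(93)=82010177, p(94)=92669720, p(95)=104651419, p(96)=118114304, p(97)=133230930, p(98)=150198136, p(99)=169229875, p(100)=190569292, p(101)=214481126, p(102)=241265379, p(103)=271248950, p(104)=304801365, p(105)=342325709, p(106)=384276336, p(107)=431149389, p(108)=483502844, p(109)=541946240, p(110)=607163746, p(111)=679903203, p(112)=761002156, p(113)=851376628, p(114)=952050665, p(115)=1064144451, p(116)=1188908248, p(117)=1327710076, p(118)=1482074143, p(119)=1653668665, p(120)=1844349560, p(121)=2056148051, p(122)=2291320912, p(123)=2552338241, p(124)=2841940500, p(125)=3163127352, p(126)=3519222692, p(127)=3913864295, p(128)=4351078600, p(129)=4835271870, p(130)=5371315400, p(131)=5964539504, p(132)=6620830889, p(133)=7346629512, p(134)=8149040695, p(135)=9035836076, p(136)=10015581680, p(137)=11097645016, p(138)=12292341831, p(139)=13610949895, p(140)=15065878135, p(141)=16670689208, p(142)=18440293320, p(143)=20390982757, p(144)=22540654445.
Final step: p(145) = p(144) + p(143) - p(140) - p(138) + p(133) + p(130) - p(123) - p(119) + p(110) + p(105) - p(94) - p(88) + p(75) + p(68) - p(53) - p(45) + p(28) + p(19) - p(0)
= 22540654445 + 20390982757 - 15065878135 - 12292341831 + 7346629512 + 5371315400 - 2552338241 - 1653668665 + 607163746 + 342325709 - 92669720 - 44108109 + 8118264 + 3087735 - 329931 - 89134 + 3718 + 490 - 1
= 24908858009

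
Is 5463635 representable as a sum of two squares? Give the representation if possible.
Not possible

Factorization: 5463635 = 5 × 103^3
By Fermat: n is sum of two squares iff every prime p ≡ 3 (mod 4) appears to even power.
Prime(s) ≡ 3 (mod 4) with odd exponent: [(103, 3)]
Therefore 5463635 cannot be expressed as a² + b².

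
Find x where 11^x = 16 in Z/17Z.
8

Baby-step giant-step with step n = ⌈√17⌉ = 5.
Baby steps 11^j mod 17 (j:value) for j=0..4: 0:1, 1:11, 2:2, 3:5, 4:4.
Giant-step multiplier: 11^(-5) ≡ 11^(16-5) = 11^11 ≡ 12 (mod 17).
Giant steps γ_i = 16·12^i mod 17: γ_0=16, γ_1=5 (in table at j=3).
x = i·n + j = 1·5 + 3 = 8.
Check: 11^8 ≡ 16 (mod 17).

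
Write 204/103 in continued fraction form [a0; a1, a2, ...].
[1; 1, 50, 2]

Euclidean algorithm steps:
204 = 1 × 103 + 101
103 = 1 × 101 + 2
101 = 50 × 2 + 1
2 = 2 × 1 + 0
Continued fraction: [1; 1, 50, 2]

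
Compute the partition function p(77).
10619863

p(n) counts ways to write n as a sum of positive integers (order ignored).
Euler's pentagonal recurrence: p(k) = p(k-1) + p(k-2) - p(k-5) - p(k-7) + p(k-12) + p(k-15) - ... (offsets j(3j∓1)/2, signs ++--, p(0)=1, p(<0)=0).
DP table for k = 0..76: p(0)=1, p(1)=1, p(2)=2, p(3)=3, p(4)=5, p(5)=7, p(6)=11, p(7)=15, p(8)=22, p(9)=30, p(10)=42, p(11)=56, p(12)=77, p(13)=101, p(14)=135, p(15)=176, p(16)=231, p(17)=297, p(18)=385, p(19)=490, p(20)=627, p(21)=792, p(22)=1002, p(23)=1255, p(24)=1575, p(25)=1958, p(26)=2436, p(27)=3010, p(28)=3718, p(29)=4565, p(30)=5604, p(31)=6842, p(32)=8349, p(33)=10143, p(34)=12310, p(35)=14883, p(36)=17977, p(37)=21637, p(38)=26015, p(39)=31185, p(40)=37338, p(41)=44583, p(42)=53174, p(43)=63261, p(44)=75175, p(45)=89134, p(46)=105558, p(47)=124754, p(48)=147273, p(49)=173525, p(50)=204226, p(51)=239943, p(52)=281589, p(53)=329931, p(54)=386155, p(55)=451276, p(56)=526823, p(57)=614154, p(58)=715220, p(59)=831820, p(60)=966467, p(61)=1121505, p(62)=1300156, p(63)=1505499, p(64)=1741630, p(65)=2012558, p(66)=2323520, p(67)=2679689, p(68)=3087735, p(69)=3554345, p(70)=4087968, p(71)=4697205, p(72)=5392783, p(73)=6185689, p(74)=7089500, p(75)=8118264, p(76)=9289091.
Final step: p(77) = p(76) + p(75) - p(72) - p(70) + p(65) + p(62) - p(55) - p(51) + p(42) + p(37) - p(26) - p(20) + p(7) + p(0)
= 9289091 + 8118264 - 5392783 - 4087968 + 2012558 + 1300156 - 451276 - 239943 + 53174 + 21637 - 2436 - 627 + 15 + 1
= 10619863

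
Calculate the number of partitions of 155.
66493182097

p(n) counts ways to write n as a sum of positive integers (order ignored).
Euler's pentagonal recurrence: p(k) = p(k-1) + p(k-2) - p(k-5) - p(k-7) + p(k-12) + p(k-15) - ... (offsets j(3j∓1)/2, signs ++--, p(0)=1, p(<0)=0).
DP table for k = 0..154: p(0)=1, p(1)=1, p(2)=2, p(3)=3, p(4)=5, p(5)=7, p(6)=11, p(7)=15, p(8)=22, p(9)=30, p(10)=42, p(11)=56, p(12)=77, p(13)=101, p(14)=135, p(15)=176, p(16)=231, p(17)=297, p(18)=385, p(19)=490, p(20)=627, p(21)=792, p(22)=1002, p(23)=1255, p(24)=1575, p(25)=1958, p(26)=2436, p(27)=3010, p(28)=3718, p(29)=4565, p(30)=5604, p(31)=6842, p(32)=8349, p(33)=10143, p(34)=12310, p(35)=14883, p(36)=17977, p(37)=21637, p(38)=26015, p(39)=31185, p(40)=37338, p(41)=44583, p(42)=53174, p(43)=63261, p(44)=75175, p(45)=89134, p(46)=105558, p(47)=124754, p(48)=147273, p(49)=173525, p(50)=204226, p(51)=239943, p(52)=281589, p(53)=329931, p(54)=386155, p(55)=451276, p(56)=526823, p(57)=614154, p(58)=715220, p(59)=831820, p(60)=966467, p(61)=1121505, p(62)=1300156, p(63)=1505499, p(64)=1741630, p(65)=2012558, p(66)=2323520, p(67)=2679689, p(68)=3087735, p(69)=3554345, p(70)=4087968, p(71)=4697205, p(72)=5392783, p(73)=6185689, p(74)=7089500, p(75)=8118264, p(76)=9289091, p(77)=10619863, p(78)=12132164, p(79)=13848650, p(80)=15796476, p(81)=18004327, p(82)=20506255, p(83)=23338469, p(84)=26543660, p(85)=30167357, p(86)=34262962, p(87)=38887673, p(88)=44108109, p(89)=49995925, p(90)=56634173, p(91)=64112359, p(92)=72533807, p(93)=82010177, p(94)=92669720, p(95)=104651419, p(96)=118114304, p(97)=133230930, p(98)=150198136, p(99)=169229875, p(100)=190569292, p(101)=214481126, p(102)=241265379, p(103)=271248950, p(104)=304801365, p(105)=342325709, p(106)=384276336, p(107)=431149389, p(108)=483502844, p(109)=541946240, p(110)=607163746, p(111)=679903203, p(112)=761002156, p(113)=851376628, p(114)=952050665, p(115)=1064144451, p(116)=1188908248, p(117)=1327710076, p(118)=1482074143, p(119)=1653668665, p(120)=1844349560, p(121)=2056148051, p(122)=2291320912, p(123)=2552338241, p(124)=2841940500, p(125)=3163127352, p(126)=3519222692, p(127)=3913864295, p(128)=4351078600, p(129)=4835271870, p(130)=5371315400, p(131)=5964539504, p(132)=6620830889, p(133)=7346629512, p(134)=8149040695, p(135)=9035836076, p(136)=10015581680, p(137)=11097645016, p(138)=12292341831, p(139)=13610949895, p(140)=15065878135, p(141)=16670689208, p(142)=18440293320, p(143)=20390982757, p(144)=22540654445, p(145)=24908858009, p(146)=27517052599, p(147)=30388671978, p(148)=33549419497, p(149)=37027355200, p(150)=40853235313, p(151)=45060624582, p(152)=49686288421, p(153)=54770336324, p(154)=60356673280.
Final step: p(155) = p(154) + p(153) - p(150) - p(148) + p(143) + p(140) - p(133) - p(129) + p(120) + p(115) - p(104) - p(98) + p(85) + p(78) - p(63) - p(55) + p(38) + p(29) - p(10) - p(0)
= 60356673280 + 54770336324 - 40853235313 - 33549419497 + 20390982757 + 15065878135 - 7346629512 - 4835271870 + 1844349560 + 1064144451 - 304801365 - 150198136 + 30167357 + 12132164 - 1505499 - 451276 + 26015 + 4565 - 42 - 1
= 66493182097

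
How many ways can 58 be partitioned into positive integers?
715220

p(n) counts ways to write n as a sum of positive integers (order ignored).
Euler's pentagonal recurrence: p(k) = p(k-1) + p(k-2) - p(k-5) - p(k-7) + p(k-12) + p(k-15) - ... (offsets j(3j∓1)/2, signs ++--, p(0)=1, p(<0)=0).
DP table for k = 0..57: p(0)=1, p(1)=1, p(2)=2, p(3)=3, p(4)=5, p(5)=7, p(6)=11, p(7)=15, p(8)=22, p(9)=30, p(10)=42, p(11)=56, p(12)=77, p(13)=101, p(14)=135, p(15)=176, p(16)=231, p(17)=297, p(18)=385, p(19)=490, p(20)=627, p(21)=792, p(22)=1002, p(23)=1255, p(24)=1575, p(25)=1958, p(26)=2436, p(27)=3010, p(28)=3718, p(29)=4565, p(30)=5604, p(31)=6842, p(32)=8349, p(33)=10143, p(34)=12310, p(35)=14883, p(36)=17977, p(37)=21637, p(38)=26015, p(39)=31185, p(40)=37338, p(41)=44583, p(42)=53174, p(43)=63261, p(44)=75175, p(45)=89134, p(46)=105558, p(47)=124754, p(48)=147273, p(49)=173525, p(50)=204226, p(51)=239943, p(52)=281589, p(53)=329931, p(54)=386155, p(55)=451276, p(56)=526823, p(57)=614154.
Final step: p(58) = p(57) + p(56) - p(53) - p(51) + p(46) + p(43) - p(36) - p(32) + p(23) + p(18) - p(7) - p(1)
= 614154 + 526823 - 329931 - 239943 + 105558 + 63261 - 17977 - 8349 + 1255 + 385 - 15 - 1
= 715220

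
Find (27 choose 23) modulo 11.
5

Using Lucas' theorem:
Write n=27 and k=23 in base 11:
n in base 11: [2, 5]
k in base 11: [2, 1]
C(27,23) mod 11 = ∏ C(n_i, k_i) mod 11
Digit binomials (mod 11): C(2,2) = 1; C(5,1) = 5
Product: 1 × 5 = 5 ≡ 5 (mod 11)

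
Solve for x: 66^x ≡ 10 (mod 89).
54

Baby-step giant-step with step n = ⌈√89⌉ = 10.
Baby steps 66^j mod 89 (j:value) for j=0..9: 0:1, 1:66, 2:84, 3:26, 4:25, 5:48, 6:53, 7:27, 8:2, 9:43.
Giant-step multiplier: 66^(-10) ≡ 66^(88-10) = 66^78 ≡ 80 (mod 89).
Giant steps γ_i = 10·80^i mod 89: γ_0=10, γ_1=88, γ_2=9, γ_3=8, γ_4=17, γ_5=25 (in table at j=4).
x = i·n + j = 5·10 + 4 = 54.
Check: 66^54 ≡ 10 (mod 89).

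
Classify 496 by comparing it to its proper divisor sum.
perfect

Proper divisors of 496: sum = 1 + 2 + 4 + 8 + 16 + 31 + 62 + 124 + 248 = 496
Since 496 = 496, 496 is perfect.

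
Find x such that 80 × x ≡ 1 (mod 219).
167

gcd(80, 219) = 1, so the inverse exists.
Extended Euclidean algorithm on (219, 80):
219 = 2 × 80 + 59  ⟹  59 = (1)·219 + (-2)·80
80 = 1 × 59 + 21  ⟹  21 = (-1)·219 + (3)·80
59 = 2 × 21 + 17  ⟹  17 = (3)·219 + (-8)·80
21 = 1 × 17 + 4  ⟹  4 = (-4)·219 + (11)·80
17 = 4 × 4 + 1  ⟹  1 = (19)·219 + (-52)·80
So (-52)·80 ≡ 1 (mod 219), i.e. 80^(-1) ≡ -52 ≡ 167 (mod 219).
Check: 80 × 167 = 13360 ≡ 1 (mod 219)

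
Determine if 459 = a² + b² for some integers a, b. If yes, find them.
Not possible

Factorization: 459 = 3^3 × 17
By Fermat: n is sum of two squares iff every prime p ≡ 3 (mod 4) appears to even power.
Prime(s) ≡ 3 (mod 4) with odd exponent: [(3, 3)]
Therefore 459 cannot be expressed as a² + b².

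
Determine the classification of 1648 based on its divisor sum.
deficient

Proper divisors of 1648: sum = 1 + 2 + 4 + 8 + 16 + 103 + 206 + 412 + 824 = 1576
Since 1576 < 1648, 1648 is deficient.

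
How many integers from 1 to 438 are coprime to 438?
144

438 = 2 × 3 × 73
φ(n) = n × ∏(1 - 1/p) for each prime p dividing n
φ(438) = 438 × (1 - 1/2) × (1 - 1/3) × (1 - 1/73) = 144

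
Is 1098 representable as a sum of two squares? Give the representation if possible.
3² + 33² (a=3, b=33)

Factorization: 1098 = 2 × 3^2 × 61
By Fermat: n is sum of two squares iff every prime p ≡ 3 (mod 4) appears to even power.
All primes ≡ 3 (mod 4) appear to even power.
Search a = 0, 1, 2, … for 1098 - a² a perfect square: first hit at a = 3: 1098 - 9 = 1089 = 33².
1098 = 3² + 33² = 9 + 1089 ✓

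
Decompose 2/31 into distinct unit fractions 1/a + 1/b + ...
1/16 + 1/496

Greedy algorithm:
2/31: ceiling(31/2) = 16, use 1/16
1/496: ceiling(496/1) = 496, use 1/496
Result: 2/31 = 1/16 + 1/496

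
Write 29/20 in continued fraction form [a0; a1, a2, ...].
[1; 2, 4, 2]

Euclidean algorithm steps:
29 = 1 × 20 + 9
20 = 2 × 9 + 2
9 = 4 × 2 + 1
2 = 2 × 1 + 0
Continued fraction: [1; 2, 4, 2]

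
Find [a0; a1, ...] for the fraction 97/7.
[13; 1, 6]

Euclidean algorithm steps:
97 = 13 × 7 + 6
7 = 1 × 6 + 1
6 = 6 × 1 + 0
Continued fraction: [13; 1, 6]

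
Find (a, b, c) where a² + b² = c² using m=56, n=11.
(3015, 1232, 3257)

Euclid's formula: a = m² - n², b = 2mn, c = m² + n²
m = 56, n = 11
a = 56² - 11² = 3136 - 121 = 3015
b = 2 × 56 × 11 = 1232
c = 56² + 11² = 3136 + 121 = 3257
Verification: 3015² + 1232² = 9090225 + 1517824 = 10608049 = 3257² ✓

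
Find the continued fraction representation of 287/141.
[2; 28, 5]

Euclidean algorithm steps:
287 = 2 × 141 + 5
141 = 28 × 5 + 1
5 = 5 × 1 + 0
Continued fraction: [2; 28, 5]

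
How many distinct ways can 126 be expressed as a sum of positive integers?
3519222692

p(n) counts ways to write n as a sum of positive integers (order ignored).
Euler's pentagonal recurrence: p(k) = p(k-1) + p(k-2) - p(k-5) - p(k-7) + p(k-12) + p(k-15) - ... (offsets j(3j∓1)/2, signs ++--, p(0)=1, p(<0)=0).
DP table for k = 0..125: p(0)=1, p(1)=1, p(2)=2, p(3)=3, p(4)=5, p(5)=7, p(6)=11, p(7)=15, p(8)=22, p(9)=30, p(10)=42, p(11)=56, p(12)=77, p(13)=101, p(14)=135, p(15)=176, p(16)=231, p(17)=297, p(18)=385, p(19)=490, p(20)=627, p(21)=792, p(22)=1002, p(23)=1255, p(24)=1575, p(25)=1958, p(26)=2436, p(27)=3010, p(28)=3718, p(29)=4565, p(30)=5604, p(31)=6842, p(32)=8349, p(33)=10143, p(34)=12310, p(35)=14883, p(36)=17977, p(37)=21637, p(38)=26015, p(39)=31185, p(40)=37338, p(41)=44583, p(42)=53174, p(43)=63261, p(44)=75175, p(45)=89134, p(46)=105558, p(47)=124754, p(48)=147273, p(49)=173525, p(50)=204226, p(51)=239943, p(52)=281589, p(53)=329931, p(54)=386155, p(55)=451276, p(56)=526823, p(57)=614154, p(58)=715220, p(59)=831820, p(60)=966467, p(61)=1121505, p(62)=1300156, p(63)=1505499, p(64)=1741630, p(65)=2012558, p(66)=2323520, p(67)=2679689, p(68)=3087735, p(69)=3554345, p(70)=4087968, p(71)=4697205, p(72)=5392783, p(73)=6185689, p(74)=7089500, p(75)=8118264, p(76)=9289091, p(77)=10619863, p(78)=12132164, p(79)=13848650, p(80)=15796476, p(81)=18004327, p(82)=20506255, p(83)=23338469, p(84)=26543660, p(85)=30167357, p(86)=34262962, p(87)=38887673, p(88)=44108109, p(89)=49995925, p(90)=56634173, p(91)=64112359, p(92)=72533807, p(93)=82010177, p(94)=92669720, p(95)=104651419, p(96)=118114304, p(97)=133230930, p(98)=150198136, p(99)=169229875, p(100)=190569292, p(101)=214481126, p(102)=241265379, p(103)=271248950, p(104)=304801365, p(105)=342325709, p(106)=384276336, p(107)=431149389, p(108)=483502844, p(109)=541946240, p(110)=607163746, p(111)=679903203, p(112)=761002156, p(113)=851376628, p(114)=952050665, p(115)=1064144451, p(116)=1188908248, p(117)=1327710076, p(118)=1482074143, p(119)=1653668665, p(120)=1844349560, p(121)=2056148051, p(122)=2291320912, p(123)=2552338241, p(124)=2841940500, p(125)=3163127352.
Final step: p(126) = p(125) + p(124) - p(121) - p(119) + p(114) + p(111) - p(104) - p(100) + p(91) + p(86) - p(75) - p(69) + p(56) + p(49) - p(34) - p(26) + p(9) + p(0)
= 3163127352 + 2841940500 - 2056148051 - 1653668665 + 952050665 + 679903203 - 304801365 - 190569292 + 64112359 + 34262962 - 8118264 - 3554345 + 526823 + 173525 - 12310 - 2436 + 30 + 1
= 3519222692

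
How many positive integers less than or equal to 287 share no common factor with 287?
240

287 = 7 × 41
φ(n) = n × ∏(1 - 1/p) for each prime p dividing n
φ(287) = 287 × (1 - 1/7) × (1 - 1/41) = 240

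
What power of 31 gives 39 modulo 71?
25

Baby-step giant-step with step n = ⌈√71⌉ = 9.
Baby steps 31^j mod 71 (j:value) for j=0..8: 0:1, 1:31, 2:38, 3:42, 4:24, 5:34, 6:60, 7:14, 8:8.
Giant-step multiplier: 31^(-9) ≡ 31^(70-9) = 31^61 ≡ 69 (mod 71).
Giant steps γ_i = 39·69^i mod 71: γ_0=39, γ_1=64, γ_2=14 (in table at j=7).
x = i·n + j = 2·9 + 7 = 25.
Check: 31^25 ≡ 39 (mod 71).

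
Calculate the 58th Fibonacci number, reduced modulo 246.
1

Matrix identity: Q^n = [[F_(n+1), F_n], [F_n, F_(n-1)]] with Q = [[1,1],[1,0]].
n = 58 = 111010₂. Square-and-multiply, entries mod 246:
Q^1 = [[1,1],[1,0]]
Q^3 = (Q^1)²·Q = [[3,2],[2,1]]
Q^7 = (Q^3)²·Q = [[21,13],[13,8]]
Q^14 = (Q^7)² = [[118,131],[131,233]]
Q^29 = (Q^14)²·Q = [[68,89],[89,225]]
Q^58 = (Q^29)² = [[245,1],[1,244]]
F_58 mod 246 = Q^58[0][1] = 1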